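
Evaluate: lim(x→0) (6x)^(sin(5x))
This is an exponential indeterminate form.

For exponential indeterminate forms, take the natural log:
  Let L = lim(x→0) (6x)^(sin(5x))
  Then ln(L) = lim(x→0) [exponent × ln(base)]
  Evaluate using L'Hôpital or standard limits, then exponentiate.
  L = 1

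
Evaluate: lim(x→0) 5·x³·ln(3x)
This is a 0·∞ indeterminate form.

Rewrite 0·∞ as a quotient (0/0 or ∞/∞ form), then apply L'Hôpital's rule:
  lim(x→0) 5·x³·ln(3x) = 0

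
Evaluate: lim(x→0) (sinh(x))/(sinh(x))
This is a 0/0 indeterminate form.

Apply L'Hôpital's rule: differentiate numerator and denominator separately.
  f(x) = sinh(x)   ⇒   f'(x) = cosh(x)
  g(x) = sinh(x)   ⇒   g'(x) = cosh(x)
  lim(x→0) f'(x)/g'(x) = lim(x→0) (cosh(x))/(cosh(x))
  = 1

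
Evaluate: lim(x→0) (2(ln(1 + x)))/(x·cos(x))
This is a 0/0 indeterminate form.

Apply L'Hôpital's rule: differentiate numerator and denominator separately.
  f(x) = 2·ln(x + 1)   ⇒   f'(x) = 2/(x + 1)
  g(x) = x·cos(x)   ⇒   g'(x) = -x·sin(x) + cos(x)
  lim(x→0) f'(x)/g'(x) = lim(x→0) (2/(x + 1))/(-x·sin(x) + cos(x))
  = 2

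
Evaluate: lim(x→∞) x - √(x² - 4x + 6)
This is an ∞-∞ indeterminate form.

Combine fractions or rationalize to convert ∞-∞ to 0/0 form:
  lim(x→∞) x - √(x² - 4x + 6) = 2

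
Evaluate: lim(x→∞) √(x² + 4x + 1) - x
This is an ∞-∞ indeterminate form.

Combine fractions or rationalize to convert ∞-∞ to 0/0 form:
  lim(x→∞) √(x² + 4x + 1) - x = 2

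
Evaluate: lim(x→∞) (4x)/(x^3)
This is an ∞/∞ indeterminate form.

Apply L'Hôpital's rule: differentiate numerator and denominator separately.
  f(x) = 4·x   ⇒   f'(x) = 4
  g(x) = x^3   ⇒   g'(x) = 3·x^2
  lim(x→∞) f'(x)/g'(x) = lim(x→∞) (4)/(3·x^2)
  = 0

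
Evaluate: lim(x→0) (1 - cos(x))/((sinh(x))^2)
This is a 0/0 indeterminate form.

Apply L'Hôpital's rule: differentiate numerator and denominator separately.
  f(x) = 1 - cos(x)   ⇒   f'(x) = sin(x)
  g(x) = sinh(x)^2   ⇒   g'(x) = 2·sinh(x)·cosh(x)
  lim(x→0) f'(x)/g'(x) = lim(x→0) (sin(x))/(2·sinh(x)·cosh(x))
  = 1/2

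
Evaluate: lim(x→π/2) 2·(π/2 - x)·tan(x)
This is a 0·∞ indeterminate form.

Rewrite 0·∞ as a quotient (0/0 or ∞/∞ form), then apply L'Hôpital's rule:
  lim(x→π/2) 2·(π/2 - x)·tan(x) = 2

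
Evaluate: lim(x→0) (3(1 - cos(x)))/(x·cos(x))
This is a 0/0 indeterminate form.

Apply L'Hôpital's rule: differentiate numerator and denominator separately.
  f(x) = 3 - 3·cos(x)   ⇒   f'(x) = 3·sin(x)
  g(x) = x·cos(x)   ⇒   g'(x) = -x·sin(x) + cos(x)
  lim(x→0) f'(x)/g'(x) = lim(x→0) (3·sin(x))/(-x·sin(x) + cos(x))
  = 0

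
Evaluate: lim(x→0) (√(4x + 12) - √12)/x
This is a standard limit.

Factor or rationalize the expression:
  lim(x→0) (√(4x + 12) - √12)/x = sqrt(3)/3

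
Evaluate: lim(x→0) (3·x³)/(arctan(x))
This is a 0/0 indeterminate form.

Apply L'Hôpital's rule: differentiate numerator and denominator separately.
  f(x) = 3·x^3   ⇒   f'(x) = 9·x^2
  g(x) = atan(x)   ⇒   g'(x) = 1/(x^2 + 1)
  lim(x→0) f'(x)/g'(x) = lim(x→0) (9·x^2)/(1/(x^2 + 1))
  = 0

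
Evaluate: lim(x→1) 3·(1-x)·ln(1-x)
This is a 0·∞ indeterminate form.

Rewrite 0·∞ as a quotient (0/0 or ∞/∞ form), then apply L'Hôpital's rule:
  lim(x→1) 3·(1-x)·ln(1-x) = 0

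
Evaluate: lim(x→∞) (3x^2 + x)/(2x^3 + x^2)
This is an ∞/∞ indeterminate form.

Apply L'Hôpital's rule: differentiate numerator and denominator separately.
  f(x) = 3·x^2 + x   ⇒   f'(x) = 6·x + 1
  g(x) = 2·x^3 + x^2   ⇒   g'(x) = 6·x^2 + 2·x
  lim(x→∞) f'(x)/g'(x) = lim(x→∞) (6·x + 1)/(6·x^2 + 2·x)
  = 0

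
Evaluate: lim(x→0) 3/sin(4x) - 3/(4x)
This is an ∞-∞ indeterminate form.

Combine fractions or rationalize to convert ∞-∞ to 0/0 form:
  lim(x→0) 3/sin(4x) - 3/(4x) = 0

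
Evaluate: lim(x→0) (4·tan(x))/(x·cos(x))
This is a 0/0 indeterminate form.

Apply L'Hôpital's rule: differentiate numerator and denominator separately.
  f(x) = 4·tan(x)   ⇒   f'(x) = 4·tan(x)^2 + 4
  g(x) = x·cos(x)   ⇒   g'(x) = -x·sin(x) + cos(x)
  lim(x→0) f'(x)/g'(x) = lim(x→0) (4·tan(x)^2 + 4)/(-x·sin(x) + cos(x))
  = 4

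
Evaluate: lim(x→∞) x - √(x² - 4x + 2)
This is an ∞-∞ indeterminate form.

Combine fractions or rationalize to convert ∞-∞ to 0/0 form:
  lim(x→∞) x - √(x² - 4x + 2) = 2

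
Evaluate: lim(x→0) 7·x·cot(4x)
This is a 0·∞ indeterminate form.

Rewrite 0·∞ as a quotient (0/0 or ∞/∞ form), then apply L'Hôpital's rule:
  lim(x→0) 7·x·cot(4x) = 7/4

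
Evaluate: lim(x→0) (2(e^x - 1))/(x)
This is a 0/0 indeterminate form.

Apply L'Hôpital's rule: differentiate numerator and denominator separately.
  f(x) = 2·e^(x) - 2   ⇒   f'(x) = 2·e^(x)
  g(x) = x   ⇒   g'(x) = 1
  lim(x→0) f'(x)/g'(x) = lim(x→0) (2·e^(x))/(1)
  = 2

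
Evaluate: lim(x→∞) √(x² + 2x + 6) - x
This is an ∞-∞ indeterminate form.

Combine fractions or rationalize to convert ∞-∞ to 0/0 form:
  lim(x→∞) √(x² + 2x + 6) - x = 1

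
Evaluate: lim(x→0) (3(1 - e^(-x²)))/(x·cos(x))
This is a 0/0 indeterminate form.

Apply L'Hôpital's rule: differentiate numerator and denominator separately.
  f(x) = 3 - 3·e^(-x^2)   ⇒   f'(x) = 6·x·e^(-x^2)
  g(x) = x·cos(x)   ⇒   g'(x) = -x·sin(x) + cos(x)
  lim(x→0) f'(x)/g'(x) = lim(x→0) (6·x·e^(-x^2))/(-x·sin(x) + cos(x))
  = 0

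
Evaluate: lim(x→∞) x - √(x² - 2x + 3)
This is an ∞-∞ indeterminate form.

Combine fractions or rationalize to convert ∞-∞ to 0/0 form:
  lim(x→∞) x - √(x² - 2x + 3) = 1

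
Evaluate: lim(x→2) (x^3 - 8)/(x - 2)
This is a standard limit.

Factor or rationalize the expression:
  lim(x→2) (x^3 - 8)/(x - 2) = 12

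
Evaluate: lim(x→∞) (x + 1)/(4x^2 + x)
This is an ∞/∞ indeterminate form.

Apply L'Hôpital's rule: differentiate numerator and denominator separately.
  f(x) = x + 1   ⇒   f'(x) = 1
  g(x) = 4·x^2 + x   ⇒   g'(x) = 8·x + 1
  lim(x→∞) f'(x)/g'(x) = lim(x→∞) (1)/(8·x + 1)
  = 0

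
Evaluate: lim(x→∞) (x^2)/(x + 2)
This is an ∞/∞ indeterminate form.

Apply L'Hôpital's rule: differentiate numerator and denominator separately.
  f(x) = x^2   ⇒   f'(x) = 2·x
  g(x) = x + 2   ⇒   g'(x) = 1
  lim(x→∞) f'(x)/g'(x) = lim(x→∞) (2·x)/(1)
  = ∞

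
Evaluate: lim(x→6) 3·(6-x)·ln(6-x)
This is a 0·∞ indeterminate form.

Rewrite 0·∞ as a quotient (0/0 or ∞/∞ form), then apply L'Hôpital's rule:
  lim(x→6) 3·(6-x)·ln(6-x) = 0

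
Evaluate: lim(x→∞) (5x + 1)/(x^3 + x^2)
This is an ∞/∞ indeterminate form.

Apply L'Hôpital's rule: differentiate numerator and denominator separately.
  f(x) = 5·x + 1   ⇒   f'(x) = 5
  g(x) = x^3 + x^2   ⇒   g'(x) = 3·x^2 + 2·x
  lim(x→∞) f'(x)/g'(x) = lim(x→∞) (5)/(3·x^2 + 2·x)
  = 0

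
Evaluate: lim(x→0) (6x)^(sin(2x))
This is an exponential indeterminate form.

For exponential indeterminate forms, take the natural log:
  Let L = lim(x→0) (6x)^(sin(2x))
  Then ln(L) = lim(x→0) [exponent × ln(base)]
  Evaluate using L'Hôpital or standard limits, then exponentiate.
  L = 1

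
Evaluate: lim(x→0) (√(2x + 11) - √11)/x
This is a standard limit.

Factor or rationalize the expression:
  lim(x→0) (√(2x + 11) - √11)/x = sqrt(11)/11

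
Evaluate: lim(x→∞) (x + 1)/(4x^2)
This is an ∞/∞ indeterminate form.

Apply L'Hôpital's rule: differentiate numerator and denominator separately.
  f(x) = x + 1   ⇒   f'(x) = 1
  g(x) = 4·x^2   ⇒   g'(x) = 8·x
  lim(x→∞) f'(x)/g'(x) = lim(x→∞) (1)/(8·x)
  = 0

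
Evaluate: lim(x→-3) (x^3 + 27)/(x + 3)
This is a standard limit.

Factor or rationalize the expression:
  lim(x→-3) (x^3 + 27)/(x + 3) = 27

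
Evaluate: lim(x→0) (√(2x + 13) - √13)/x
This is a standard limit.

Factor or rationalize the expression:
  lim(x→0) (√(2x + 13) - √13)/x = sqrt(13)/13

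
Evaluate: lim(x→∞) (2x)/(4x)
This is an ∞/∞ indeterminate form.

Apply L'Hôpital's rule: differentiate numerator and denominator separately.
  f(x) = 2·x   ⇒   f'(x) = 2
  g(x) = 4·x   ⇒   g'(x) = 4
  lim(x→∞) f'(x)/g'(x) = lim(x→∞) (2)/(4)
  = 1/2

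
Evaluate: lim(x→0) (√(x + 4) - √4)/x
This is a standard limit.

Factor or rationalize the expression:
  lim(x→0) (√(x + 4) - √4)/x = 1/4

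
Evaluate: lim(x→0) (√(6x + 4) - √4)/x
This is a standard limit.

Factor or rationalize the expression:
  lim(x→0) (√(6x + 4) - √4)/x = 3/2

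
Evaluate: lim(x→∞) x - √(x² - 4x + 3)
This is an ∞-∞ indeterminate form.

Combine fractions or rationalize to convert ∞-∞ to 0/0 form:
  lim(x→∞) x - √(x² - 4x + 3) = 2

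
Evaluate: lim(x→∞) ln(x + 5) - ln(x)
This is an ∞-∞ indeterminate form.

Combine fractions or rationalize to convert ∞-∞ to 0/0 form:
  lim(x→∞) ln(x + 5) - ln(x) = 0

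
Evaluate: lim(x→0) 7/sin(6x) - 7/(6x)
This is an ∞-∞ indeterminate form.

Combine fractions or rationalize to convert ∞-∞ to 0/0 form:
  lim(x→0) 7/sin(6x) - 7/(6x) = 0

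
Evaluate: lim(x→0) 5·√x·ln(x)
This is a 0·∞ indeterminate form.

Rewrite 0·∞ as a quotient (0/0 or ∞/∞ form), then apply L'Hôpital's rule:
  lim(x→0) 5·√x·ln(x) = 0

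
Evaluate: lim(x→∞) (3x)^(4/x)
This is an exponential indeterminate form.

For exponential indeterminate forms, take the natural log:
  Let L = lim(x→∞) (3x)^(4/x)
  Then ln(L) = lim(x→∞) [exponent × ln(base)]
  Evaluate using L'Hôpital or standard limits, then exponentiate.
  L = 1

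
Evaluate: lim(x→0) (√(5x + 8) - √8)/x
This is a standard limit.

Factor or rationalize the expression:
  lim(x→0) (√(5x + 8) - √8)/x = 5·sqrt(2)/8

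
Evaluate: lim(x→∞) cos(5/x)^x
This is an exponential indeterminate form.

For exponential indeterminate forms, take the natural log:
  Let L = lim(x→∞) cos(5/x)^x
  Then ln(L) = lim(x→∞) [exponent × ln(base)]
  Evaluate using L'Hôpital or standard limits, then exponentiate.
  L = 1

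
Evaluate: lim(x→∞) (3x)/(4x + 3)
This is an ∞/∞ indeterminate form.

Apply L'Hôpital's rule: differentiate numerator and denominator separately.
  f(x) = 3·x   ⇒   f'(x) = 3
  g(x) = 4·x + 3   ⇒   g'(x) = 4
  lim(x→∞) f'(x)/g'(x) = lim(x→∞) (3)/(4)
  = 3/4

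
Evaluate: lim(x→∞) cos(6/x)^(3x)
This is an exponential indeterminate form.

For exponential indeterminate forms, take the natural log:
  Let L = lim(x→∞) cos(6/x)^(3x)
  Then ln(L) = lim(x→∞) [exponent × ln(base)]
  Evaluate using L'Hôpital or standard limits, then exponentiate.
  L = 1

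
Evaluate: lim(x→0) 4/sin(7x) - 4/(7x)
This is an ∞-∞ indeterminate form.

Combine fractions or rationalize to convert ∞-∞ to 0/0 form:
  lim(x→0) 4/sin(7x) - 4/(7x) = 0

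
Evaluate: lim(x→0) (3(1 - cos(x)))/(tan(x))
This is a 0/0 indeterminate form.

Apply L'Hôpital's rule: differentiate numerator and denominator separately.
  f(x) = 3 - 3·cos(x)   ⇒   f'(x) = 3·sin(x)
  g(x) = tan(x)   ⇒   g'(x) = tan(x)^2 + 1
  lim(x→0) f'(x)/g'(x) = lim(x→0) (3·sin(x))/(tan(x)^2 + 1)
  = 0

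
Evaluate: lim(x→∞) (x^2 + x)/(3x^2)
This is an ∞/∞ indeterminate form.

Apply L'Hôpital's rule: differentiate numerator and denominator separately.
  f(x) = x^2 + x   ⇒   f'(x) = 2·x + 1
  g(x) = 3·x^2   ⇒   g'(x) = 6·x
  lim(x→∞) f'(x)/g'(x) = lim(x→∞) (2·x + 1)/(6·x)
  = 1/3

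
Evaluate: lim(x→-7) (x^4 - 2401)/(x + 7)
This is a standard limit.

Factor or rationalize the expression:
  lim(x→-7) (x^4 - 2401)/(x + 7) = -1372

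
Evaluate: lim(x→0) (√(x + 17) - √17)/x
This is a standard limit.

Factor or rationalize the expression:
  lim(x→0) (√(x + 17) - √17)/x = sqrt(17)/34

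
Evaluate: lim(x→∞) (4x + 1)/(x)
This is an ∞/∞ indeterminate form.

Apply L'Hôpital's rule: differentiate numerator and denominator separately.
  f(x) = 4·x + 1   ⇒   f'(x) = 4
  g(x) = x   ⇒   g'(x) = 1
  lim(x→∞) f'(x)/g'(x) = lim(x→∞) (4)/(1)
  = 4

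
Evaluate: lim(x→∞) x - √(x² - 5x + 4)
This is an ∞-∞ indeterminate form.

Combine fractions or rationalize to convert ∞-∞ to 0/0 form:
  lim(x→∞) x - √(x² - 5x + 4) = 5/2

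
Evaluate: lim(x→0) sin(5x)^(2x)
This is an exponential indeterminate form.

For exponential indeterminate forms, take the natural log:
  Let L = lim(x→0) sin(5x)^(2x)
  Then ln(L) = lim(x→0) [exponent × ln(base)]
  Evaluate using L'Hôpital or standard limits, then exponentiate.
  L = 1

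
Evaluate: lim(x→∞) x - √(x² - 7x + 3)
This is an ∞-∞ indeterminate form.

Combine fractions or rationalize to convert ∞-∞ to 0/0 form:
  lim(x→∞) x - √(x² - 7x + 3) = 7/2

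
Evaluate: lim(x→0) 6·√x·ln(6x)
This is a 0·∞ indeterminate form.

Rewrite 0·∞ as a quotient (0/0 or ∞/∞ form), then apply L'Hôpital's rule:
  lim(x→0) 6·√x·ln(6x) = 0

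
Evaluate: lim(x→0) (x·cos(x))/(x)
This is a 0/0 indeterminate form.

Apply L'Hôpital's rule: differentiate numerator and denominator separately.
  f(x) = x·cos(x)   ⇒   f'(x) = -x·sin(x) + cos(x)
  g(x) = x   ⇒   g'(x) = 1
  lim(x→0) f'(x)/g'(x) = lim(x→0) (-x·sin(x) + cos(x))/(1)
  = 1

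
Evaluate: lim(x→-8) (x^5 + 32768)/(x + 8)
This is a standard limit.

Factor or rationalize the expression:
  lim(x→-8) (x^5 + 32768)/(x + 8) = 20480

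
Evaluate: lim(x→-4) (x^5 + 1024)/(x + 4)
This is a standard limit.

Factor or rationalize the expression:
  lim(x→-4) (x^5 + 1024)/(x + 4) = 1280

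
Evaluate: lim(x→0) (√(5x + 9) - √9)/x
This is a standard limit.

Factor or rationalize the expression:
  lim(x→0) (√(5x + 9) - √9)/x = 5/6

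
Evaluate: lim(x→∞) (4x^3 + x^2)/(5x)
This is an ∞/∞ indeterminate form.

Apply L'Hôpital's rule: differentiate numerator and denominator separately.
  f(x) = 4·x^3 + x^2   ⇒   f'(x) = 12·x^2 + 2·x
  g(x) = 5·x   ⇒   g'(x) = 5
  lim(x→∞) f'(x)/g'(x) = lim(x→∞) (12·x^2 + 2·x)/(5)
  = ∞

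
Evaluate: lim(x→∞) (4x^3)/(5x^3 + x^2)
This is an ∞/∞ indeterminate form.

Apply L'Hôpital's rule: differentiate numerator and denominator separately.
  f(x) = 4·x^3   ⇒   f'(x) = 12·x^2
  g(x) = 5·x^3 + x^2   ⇒   g'(x) = 15·x^2 + 2·x
  lim(x→∞) f'(x)/g'(x) = lim(x→∞) (12·x^2)/(15·x^2 + 2·x)
  = 4/5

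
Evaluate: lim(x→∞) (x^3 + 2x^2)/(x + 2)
This is an ∞/∞ indeterminate form.

Apply L'Hôpital's rule: differentiate numerator and denominator separately.
  f(x) = x^3 + 2·x^2   ⇒   f'(x) = 3·x^2 + 4·x
  g(x) = x + 2   ⇒   g'(x) = 1
  lim(x→∞) f'(x)/g'(x) = lim(x→∞) (3·x^2 + 4·x)/(1)
  = ∞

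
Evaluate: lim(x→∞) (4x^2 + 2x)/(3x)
This is an ∞/∞ indeterminate form.

Apply L'Hôpital's rule: differentiate numerator and denominator separately.
  f(x) = 4·x^2 + 2·x   ⇒   f'(x) = 8·x + 2
  g(x) = 3·x   ⇒   g'(x) = 3
  lim(x→∞) f'(x)/g'(x) = lim(x→∞) (8·x + 2)/(3)
  = ∞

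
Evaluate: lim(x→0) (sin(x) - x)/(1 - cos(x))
This is a 0/0 indeterminate form.

Apply L'Hôpital's rule: differentiate numerator and denominator separately.
  f(x) = -x + sin(x)   ⇒   f'(x) = cos(x) - 1
  g(x) = 1 - cos(x)   ⇒   g'(x) = sin(x)
  lim(x→0) f'(x)/g'(x) = lim(x→0) (cos(x) - 1)/(sin(x))
  = 0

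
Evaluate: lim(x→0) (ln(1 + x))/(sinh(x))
This is a 0/0 indeterminate form.

Apply L'Hôpital's rule: differentiate numerator and denominator separately.
  f(x) = ln(x + 1)   ⇒   f'(x) = 1/(x + 1)
  g(x) = sinh(x)   ⇒   g'(x) = cosh(x)
  lim(x→0) f'(x)/g'(x) = lim(x→0) (1/(x + 1))/(cosh(x))
  = 1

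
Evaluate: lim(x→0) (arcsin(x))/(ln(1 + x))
This is a 0/0 indeterminate form.

Apply L'Hôpital's rule: differentiate numerator and denominator separately.
  f(x) = asin(x)   ⇒   f'(x) = 1/sqrt(1 - x^2)
  g(x) = ln(x + 1)   ⇒   g'(x) = 1/(x + 1)
  lim(x→0) f'(x)/g'(x) = lim(x→0) (1/sqrt(1 - x^2))/(1/(x + 1))
  = 1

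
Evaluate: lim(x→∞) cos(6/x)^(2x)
This is an exponential indeterminate form.

For exponential indeterminate forms, take the natural log:
  Let L = lim(x→∞) cos(6/x)^(2x)
  Then ln(L) = lim(x→∞) [exponent × ln(base)]
  Evaluate using L'Hôpital or standard limits, then exponentiate.
  L = 1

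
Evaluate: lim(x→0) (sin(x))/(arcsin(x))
This is a 0/0 indeterminate form.

Apply L'Hôpital's rule: differentiate numerator and denominator separately.
  f(x) = sin(x)   ⇒   f'(x) = cos(x)
  g(x) = asin(x)   ⇒   g'(x) = 1/sqrt(1 - x^2)
  lim(x→0) f'(x)/g'(x) = lim(x→0) (cos(x))/(1/sqrt(1 - x^2))
  = 1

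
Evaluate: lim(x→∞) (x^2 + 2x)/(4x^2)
This is an ∞/∞ indeterminate form.

Apply L'Hôpital's rule: differentiate numerator and denominator separately.
  f(x) = x^2 + 2·x   ⇒   f'(x) = 2·x + 2
  g(x) = 4·x^2   ⇒   g'(x) = 8·x
  lim(x→∞) f'(x)/g'(x) = lim(x→∞) (2·x + 2)/(8·x)
  = 1/4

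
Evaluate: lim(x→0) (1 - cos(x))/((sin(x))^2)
This is a 0/0 indeterminate form.

Apply L'Hôpital's rule: differentiate numerator and denominator separately.
  f(x) = 1 - cos(x)   ⇒   f'(x) = sin(x)
  g(x) = sin(x)^2   ⇒   g'(x) = 2·sin(x)·cos(x)
  lim(x→0) f'(x)/g'(x) = lim(x→0) (sin(x))/(2·sin(x)·cos(x))
  = 1/2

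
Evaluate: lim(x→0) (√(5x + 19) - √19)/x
This is a standard limit.

Factor or rationalize the expression:
  lim(x→0) (√(5x + 19) - √19)/x = 5·sqrt(19)/38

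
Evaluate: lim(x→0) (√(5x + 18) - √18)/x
This is a standard limit.

Factor or rationalize the expression:
  lim(x→0) (√(5x + 18) - √18)/x = 5·sqrt(2)/12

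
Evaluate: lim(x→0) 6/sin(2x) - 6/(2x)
This is an ∞-∞ indeterminate form.

Combine fractions or rationalize to convert ∞-∞ to 0/0 form:
  lim(x→0) 6/sin(2x) - 6/(2x) = 0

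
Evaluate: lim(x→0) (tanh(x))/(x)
This is a 0/0 indeterminate form.

Apply L'Hôpital's rule: differentiate numerator and denominator separately.
  f(x) = tanh(x)   ⇒   f'(x) = 1 - tanh(x)^2
  g(x) = x   ⇒   g'(x) = 1
  lim(x→0) f'(x)/g'(x) = lim(x→0) (1 - tanh(x)^2)/(1)
  = 1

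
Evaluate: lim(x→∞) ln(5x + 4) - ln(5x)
This is an ∞-∞ indeterminate form.

Combine fractions or rationalize to convert ∞-∞ to 0/0 form:
  lim(x→∞) ln(5x + 4) - ln(5x) = 0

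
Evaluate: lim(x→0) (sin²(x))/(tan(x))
This is a 0/0 indeterminate form.

Apply L'Hôpital's rule: differentiate numerator and denominator separately.
  f(x) = sin(x)^2   ⇒   f'(x) = 2·sin(x)·cos(x)
  g(x) = tan(x)   ⇒   g'(x) = tan(x)^2 + 1
  lim(x→0) f'(x)/g'(x) = lim(x→0) (2·sin(x)·cos(x))/(tan(x)^2 + 1)
  = 0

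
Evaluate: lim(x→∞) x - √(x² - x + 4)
This is an ∞-∞ indeterminate form.

Combine fractions or rationalize to convert ∞-∞ to 0/0 form:
  lim(x→∞) x - √(x² - x + 4) = 1/2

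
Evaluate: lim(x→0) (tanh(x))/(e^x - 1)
This is a 0/0 indeterminate form.

Apply L'Hôpital's rule: differentiate numerator and denominator separately.
  f(x) = tanh(x)   ⇒   f'(x) = 1 - tanh(x)^2
  g(x) = e^(x) - 1   ⇒   g'(x) = e^(x)
  lim(x→0) f'(x)/g'(x) = lim(x→0) (1 - tanh(x)^2)/(e^(x))
  = 1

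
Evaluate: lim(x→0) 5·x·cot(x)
This is a 0·∞ indeterminate form.

Rewrite 0·∞ as a quotient (0/0 or ∞/∞ form), then apply L'Hôpital's rule:
  lim(x→0) 5·x·cot(x) = 5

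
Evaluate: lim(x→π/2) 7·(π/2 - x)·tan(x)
This is a 0·∞ indeterminate form.

Rewrite 0·∞ as a quotient (0/0 or ∞/∞ form), then apply L'Hôpital's rule:
  lim(x→π/2) 7·(π/2 - x)·tan(x) = 7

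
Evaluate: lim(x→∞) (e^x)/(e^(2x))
This is an ∞/∞ indeterminate form.

Apply L'Hôpital's rule: differentiate numerator and denominator separately.
  f(x) = e^(x)   ⇒   f'(x) = e^(x)
  g(x) = e^(2·x)   ⇒   g'(x) = 2·e^(2·x)
  lim(x→∞) f'(x)/g'(x) = lim(x→∞) (e^(x))/(2·e^(2·x))
  = 0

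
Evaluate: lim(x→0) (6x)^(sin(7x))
This is an exponential indeterminate form.

For exponential indeterminate forms, take the natural log:
  Let L = lim(x→0) (6x)^(sin(7x))
  Then ln(L) = lim(x→0) [exponent × ln(base)]
  Evaluate using L'Hôpital or standard limits, then exponentiate.
  L = 1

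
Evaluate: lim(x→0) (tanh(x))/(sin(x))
This is a 0/0 indeterminate form.

Apply L'Hôpital's rule: differentiate numerator and denominator separately.
  f(x) = tanh(x)   ⇒   f'(x) = 1 - tanh(x)^2
  g(x) = sin(x)   ⇒   g'(x) = cos(x)
  lim(x→0) f'(x)/g'(x) = lim(x→0) (1 - tanh(x)^2)/(cos(x))
  = 1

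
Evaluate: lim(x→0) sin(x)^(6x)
This is an exponential indeterminate form.

For exponential indeterminate forms, take the natural log:
  Let L = lim(x→0) sin(x)^(6x)
  Then ln(L) = lim(x→0) [exponent × ln(base)]
  Evaluate using L'Hôpital or standard limits, then exponentiate.
  L = 1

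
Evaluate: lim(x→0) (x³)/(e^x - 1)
This is a 0/0 indeterminate form.

Apply L'Hôpital's rule: differentiate numerator and denominator separately.
  f(x) = x^3   ⇒   f'(x) = 3·x^2
  g(x) = e^(x) - 1   ⇒   g'(x) = e^(x)
  lim(x→0) f'(x)/g'(x) = lim(x→0) (3·x^2)/(e^(x))
  = 0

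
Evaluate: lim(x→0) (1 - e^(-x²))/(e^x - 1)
This is a 0/0 indeterminate form.

Apply L'Hôpital's rule: differentiate numerator and denominator separately.
  f(x) = 1 - e^(-x^2)   ⇒   f'(x) = 2·x·e^(-x^2)
  g(x) = e^(x) - 1   ⇒   g'(x) = e^(x)
  lim(x→0) f'(x)/g'(x) = lim(x→0) (2·x·e^(-x^2))/(e^(x))
  = 0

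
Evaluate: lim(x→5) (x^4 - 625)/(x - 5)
This is a standard limit.

Factor or rationalize the expression:
  lim(x→5) (x^4 - 625)/(x - 5) = 500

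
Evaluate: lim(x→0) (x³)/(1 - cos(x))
This is a 0/0 indeterminate form.

Apply L'Hôpital's rule: differentiate numerator and denominator separately.
  f(x) = x^3   ⇒   f'(x) = 3·x^2
  g(x) = 1 - cos(x)   ⇒   g'(x) = sin(x)
  lim(x→0) f'(x)/g'(x) = lim(x→0) (3·x^2)/(sin(x))
  = 0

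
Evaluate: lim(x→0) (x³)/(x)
This is a 0/0 indeterminate form.

Apply L'Hôpital's rule: differentiate numerator and denominator separately.
  f(x) = x^3   ⇒   f'(x) = 3·x^2
  g(x) = x   ⇒   g'(x) = 1
  lim(x→0) f'(x)/g'(x) = lim(x→0) (3·x^2)/(1)
  = 0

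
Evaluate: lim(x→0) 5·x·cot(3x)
This is a 0·∞ indeterminate form.

Rewrite 0·∞ as a quotient (0/0 or ∞/∞ form), then apply L'Hôpital's rule:
  lim(x→0) 5·x·cot(3x) = 5/3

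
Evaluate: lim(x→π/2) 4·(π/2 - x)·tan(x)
This is a 0·∞ indeterminate form.

Rewrite 0·∞ as a quotient (0/0 or ∞/∞ form), then apply L'Hôpital's rule:
  lim(x→π/2) 4·(π/2 - x)·tan(x) = 4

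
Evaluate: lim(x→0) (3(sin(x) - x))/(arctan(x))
This is a 0/0 indeterminate form.

Apply L'Hôpital's rule: differentiate numerator and denominator separately.
  f(x) = -3·x + 3·sin(x)   ⇒   f'(x) = 3·cos(x) - 3
  g(x) = atan(x)   ⇒   g'(x) = 1/(x^2 + 1)
  lim(x→0) f'(x)/g'(x) = lim(x→0) (3·cos(x) - 3)/(1/(x^2 + 1))
  = 0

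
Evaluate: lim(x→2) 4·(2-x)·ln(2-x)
This is a 0·∞ indeterminate form.

Rewrite 0·∞ as a quotient (0/0 or ∞/∞ form), then apply L'Hôpital's rule:
  lim(x→2) 4·(2-x)·ln(2-x) = 0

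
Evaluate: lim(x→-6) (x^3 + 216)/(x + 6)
This is a standard limit.

Factor or rationalize the expression:
  lim(x→-6) (x^3 + 216)/(x + 6) = 108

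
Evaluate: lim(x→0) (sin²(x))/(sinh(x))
This is a 0/0 indeterminate form.

Apply L'Hôpital's rule: differentiate numerator and denominator separately.
  f(x) = sin(x)^2   ⇒   f'(x) = 2·sin(x)·cos(x)
  g(x) = sinh(x)   ⇒   g'(x) = cosh(x)
  lim(x→0) f'(x)/g'(x) = lim(x→0) (2·sin(x)·cos(x))/(cosh(x))
  = 0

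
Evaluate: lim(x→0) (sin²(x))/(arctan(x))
This is a 0/0 indeterminate form.

Apply L'Hôpital's rule: differentiate numerator and denominator separately.
  f(x) = sin(x)^2   ⇒   f'(x) = 2·sin(x)·cos(x)
  g(x) = atan(x)   ⇒   g'(x) = 1/(x^2 + 1)
  lim(x→0) f'(x)/g'(x) = lim(x→0) (2·sin(x)·cos(x))/(1/(x^2 + 1))
  = 0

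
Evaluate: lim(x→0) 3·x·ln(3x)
This is a 0·∞ indeterminate form.

Rewrite 0·∞ as a quotient (0/0 or ∞/∞ form), then apply L'Hôpital's rule:
  lim(x→0) 3·x·ln(3x) = 0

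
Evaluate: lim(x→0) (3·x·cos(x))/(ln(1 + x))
This is a 0/0 indeterminate form.

Apply L'Hôpital's rule: differentiate numerator and denominator separately.
  f(x) = 3·x·cos(x)   ⇒   f'(x) = -3·x·sin(x) + 3·cos(x)
  g(x) = ln(x + 1)   ⇒   g'(x) = 1/(x + 1)
  lim(x→0) f'(x)/g'(x) = lim(x→0) (-3·x·sin(x) + 3·cos(x))/(1/(x + 1))
  = 3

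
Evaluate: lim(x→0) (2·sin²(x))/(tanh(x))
This is a 0/0 indeterminate form.

Apply L'Hôpital's rule: differentiate numerator and denominator separately.
  f(x) = 2·sin(x)^2   ⇒   f'(x) = 4·sin(x)·cos(x)
  g(x) = tanh(x)   ⇒   g'(x) = 1 - tanh(x)^2
  lim(x→0) f'(x)/g'(x) = lim(x→0) (4·sin(x)·cos(x))/(1 - tanh(x)^2)
  = 0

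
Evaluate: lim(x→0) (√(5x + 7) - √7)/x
This is a standard limit.

Factor or rationalize the expression:
  lim(x→0) (√(5x + 7) - √7)/x = 5·sqrt(7)/14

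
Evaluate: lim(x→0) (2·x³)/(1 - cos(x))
This is a 0/0 indeterminate form.

Apply L'Hôpital's rule: differentiate numerator and denominator separately.
  f(x) = 2·x^3   ⇒   f'(x) = 6·x^2
  g(x) = 1 - cos(x)   ⇒   g'(x) = sin(x)
  lim(x→0) f'(x)/g'(x) = lim(x→0) (6·x^2)/(sin(x))
  = 0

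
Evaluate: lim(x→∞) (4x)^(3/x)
This is an exponential indeterminate form.

For exponential indeterminate forms, take the natural log:
  Let L = lim(x→∞) (4x)^(3/x)
  Then ln(L) = lim(x→∞) [exponent × ln(base)]
  Evaluate using L'Hôpital or standard limits, then exponentiate.
  L = 1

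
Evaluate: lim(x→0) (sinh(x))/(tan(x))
This is a 0/0 indeterminate form.

Apply L'Hôpital's rule: differentiate numerator and denominator separately.
  f(x) = sinh(x)   ⇒   f'(x) = cosh(x)
  g(x) = tan(x)   ⇒   g'(x) = tan(x)^2 + 1
  lim(x→0) f'(x)/g'(x) = lim(x→0) (cosh(x))/(tan(x)^2 + 1)
  = 1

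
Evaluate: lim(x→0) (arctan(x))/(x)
This is a 0/0 indeterminate form.

Apply L'Hôpital's rule: differentiate numerator and denominator separately.
  f(x) = atan(x)   ⇒   f'(x) = 1/(x^2 + 1)
  g(x) = x   ⇒   g'(x) = 1
  lim(x→0) f'(x)/g'(x) = lim(x→0) (1/(x^2 + 1))/(1)
  = 1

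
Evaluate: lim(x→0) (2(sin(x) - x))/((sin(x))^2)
This is a 0/0 indeterminate form.

Apply L'Hôpital's rule: differentiate numerator and denominator separately.
  f(x) = -2·x + 2·sin(x)   ⇒   f'(x) = 2·cos(x) - 2
  g(x) = sin(x)^2   ⇒   g'(x) = 2·sin(x)·cos(x)
  lim(x→0) f'(x)/g'(x) = lim(x→0) (2·cos(x) - 2)/(2·sin(x)·cos(x))
  = 0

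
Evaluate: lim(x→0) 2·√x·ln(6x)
This is a 0·∞ indeterminate form.

Rewrite 0·∞ as a quotient (0/0 or ∞/∞ form), then apply L'Hôpital's rule:
  lim(x→0) 2·√x·ln(6x) = 0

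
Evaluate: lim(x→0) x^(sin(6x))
This is an exponential indeterminate form.

For exponential indeterminate forms, take the natural log:
  Let L = lim(x→0) x^(sin(6x))
  Then ln(L) = lim(x→0) [exponent × ln(base)]
  Evaluate using L'Hôpital or standard limits, then exponentiate.
  L = 1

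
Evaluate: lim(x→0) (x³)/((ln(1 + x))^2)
This is a 0/0 indeterminate form.

Apply L'Hôpital's rule: differentiate numerator and denominator separately.
  f(x) = x^3   ⇒   f'(x) = 3·x^2
  g(x) = ln(x + 1)^2   ⇒   g'(x) = 2·ln(x + 1)/(x + 1)
  lim(x→0) f'(x)/g'(x) = lim(x→0) (3·x^2)/(2·ln(x + 1)/(x + 1))
  = 0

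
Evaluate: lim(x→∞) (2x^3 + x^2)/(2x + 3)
This is an ∞/∞ indeterminate form.

Apply L'Hôpital's rule: differentiate numerator and denominator separately.
  f(x) = 2·x^3 + x^2   ⇒   f'(x) = 6·x^2 + 2·x
  g(x) = 2·x + 3   ⇒   g'(x) = 2
  lim(x→∞) f'(x)/g'(x) = lim(x→∞) (6·x^2 + 2·x)/(2)
  = ∞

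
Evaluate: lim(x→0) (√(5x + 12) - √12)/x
This is a standard limit.

Factor or rationalize the expression:
  lim(x→0) (√(5x + 12) - √12)/x = 5·sqrt(3)/12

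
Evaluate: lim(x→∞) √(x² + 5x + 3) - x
This is an ∞-∞ indeterminate form.

Combine fractions or rationalize to convert ∞-∞ to 0/0 form:
  lim(x→∞) √(x² + 5x + 3) - x = 5/2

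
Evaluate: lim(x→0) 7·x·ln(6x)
This is a 0·∞ indeterminate form.

Rewrite 0·∞ as a quotient (0/0 or ∞/∞ form), then apply L'Hôpital's rule:
  lim(x→0) 7·x·ln(6x) = 0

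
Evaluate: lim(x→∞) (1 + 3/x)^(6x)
This is an exponential indeterminate form.

For exponential indeterminate forms, take the natural log:
  Let L = lim(x→∞) (1 + 3/x)^(6x)
  Then ln(L) = lim(x→∞) [exponent × ln(base)]
  Evaluate using L'Hôpital or standard limits, then exponentiate.
  L = e^(18)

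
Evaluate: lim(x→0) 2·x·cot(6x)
This is a 0·∞ indeterminate form.

Rewrite 0·∞ as a quotient (0/0 or ∞/∞ form), then apply L'Hôpital's rule:
  lim(x→0) 2·x·cot(6x) = 1/3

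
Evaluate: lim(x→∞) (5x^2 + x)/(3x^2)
This is an ∞/∞ indeterminate form.

Apply L'Hôpital's rule: differentiate numerator and denominator separately.
  f(x) = 5·x^2 + x   ⇒   f'(x) = 10·x + 1
  g(x) = 3·x^2   ⇒   g'(x) = 6·x
  lim(x→∞) f'(x)/g'(x) = lim(x→∞) (10·x + 1)/(6·x)
  = 5/3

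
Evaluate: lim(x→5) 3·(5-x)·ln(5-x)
This is a 0·∞ indeterminate form.

Rewrite 0·∞ as a quotient (0/0 or ∞/∞ form), then apply L'Hôpital's rule:
  lim(x→5) 3·(5-x)·ln(5-x) = 0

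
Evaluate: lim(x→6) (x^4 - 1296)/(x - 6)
This is a standard limit.

Factor or rationalize the expression:
  lim(x→6) (x^4 - 1296)/(x - 6) = 864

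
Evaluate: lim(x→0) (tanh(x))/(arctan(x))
This is a 0/0 indeterminate form.

Apply L'Hôpital's rule: differentiate numerator and denominator separately.
  f(x) = tanh(x)   ⇒   f'(x) = 1 - tanh(x)^2
  g(x) = atan(x)   ⇒   g'(x) = 1/(x^2 + 1)
  lim(x→0) f'(x)/g'(x) = lim(x→0) (1 - tanh(x)^2)/(1/(x^2 + 1))
  = 1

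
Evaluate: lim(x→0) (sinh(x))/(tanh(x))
This is a 0/0 indeterminate form.

Apply L'Hôpital's rule: differentiate numerator and denominator separately.
  f(x) = sinh(x)   ⇒   f'(x) = cosh(x)
  g(x) = tanh(x)   ⇒   g'(x) = 1 - tanh(x)^2
  lim(x→0) f'(x)/g'(x) = lim(x→0) (cosh(x))/(1 - tanh(x)^2)
  = 1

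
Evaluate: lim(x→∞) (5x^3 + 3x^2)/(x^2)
This is an ∞/∞ indeterminate form.

Apply L'Hôpital's rule: differentiate numerator and denominator separately.
  f(x) = 5·x^3 + 3·x^2   ⇒   f'(x) = 15·x^2 + 6·x
  g(x) = x^2   ⇒   g'(x) = 2·x
  lim(x→∞) f'(x)/g'(x) = lim(x→∞) (15·x^2 + 6·x)/(2·x)
  = ∞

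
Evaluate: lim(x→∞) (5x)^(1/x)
This is an exponential indeterminate form.

For exponential indeterminate forms, take the natural log:
  Let L = lim(x→∞) (5x)^(1/x)
  Then ln(L) = lim(x→∞) [exponent × ln(base)]
  Evaluate using L'Hôpital or standard limits, then exponentiate.
  L = 1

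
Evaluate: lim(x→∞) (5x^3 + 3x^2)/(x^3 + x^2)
This is an ∞/∞ indeterminate form.

Apply L'Hôpital's rule: differentiate numerator and denominator separately.
  f(x) = 5·x^3 + 3·x^2   ⇒   f'(x) = 15·x^2 + 6·x
  g(x) = x^3 + x^2   ⇒   g'(x) = 3·x^2 + 2·x
  lim(x→∞) f'(x)/g'(x) = lim(x→∞) (15·x^2 + 6·x)/(3·x^2 + 2·x)
  = 5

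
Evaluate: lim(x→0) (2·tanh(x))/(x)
This is a 0/0 indeterminate form.

Apply L'Hôpital's rule: differentiate numerator and denominator separately.
  f(x) = 2·tanh(x)   ⇒   f'(x) = 2 - 2·tanh(x)^2
  g(x) = x   ⇒   g'(x) = 1
  lim(x→0) f'(x)/g'(x) = lim(x→0) (2 - 2·tanh(x)^2)/(1)
  = 2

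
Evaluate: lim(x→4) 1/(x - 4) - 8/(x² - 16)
This is an ∞-∞ indeterminate form.

Combine fractions or rationalize to convert ∞-∞ to 0/0 form:
  lim(x→4) 1/(x - 4) - 8/(x² - 16) = 1/8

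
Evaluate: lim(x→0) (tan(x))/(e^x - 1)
This is a 0/0 indeterminate form.

Apply L'Hôpital's rule: differentiate numerator and denominator separately.
  f(x) = tan(x)   ⇒   f'(x) = tan(x)^2 + 1
  g(x) = e^(x) - 1   ⇒   g'(x) = e^(x)
  lim(x→0) f'(x)/g'(x) = lim(x→0) (tan(x)^2 + 1)/(e^(x))
  = 1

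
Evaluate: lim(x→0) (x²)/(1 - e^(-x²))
This is a 0/0 indeterminate form.

Apply L'Hôpital's rule: differentiate numerator and denominator separately.
  f(x) = x^2   ⇒   f'(x) = 2·x
  g(x) = 1 - e^(-x^2)   ⇒   g'(x) = 2·x·e^(-x^2)
  lim(x→0) f'(x)/g'(x) = lim(x→0) (2·x)/(2·x·e^(-x^2))
  = 1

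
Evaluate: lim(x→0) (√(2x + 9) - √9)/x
This is a standard limit.

Factor or rationalize the expression:
  lim(x→0) (√(2x + 9) - √9)/x = 1/3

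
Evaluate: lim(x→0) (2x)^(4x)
This is an exponential indeterminate form.

For exponential indeterminate forms, take the natural log:
  Let L = lim(x→0) (2x)^(4x)
  Then ln(L) = lim(x→0) [exponent × ln(base)]
  Evaluate using L'Hôpital or standard limits, then exponentiate.
  L = 1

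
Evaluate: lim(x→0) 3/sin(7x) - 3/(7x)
This is an ∞-∞ indeterminate form.

Combine fractions or rationalize to convert ∞-∞ to 0/0 form:
  lim(x→0) 3/sin(7x) - 3/(7x) = 0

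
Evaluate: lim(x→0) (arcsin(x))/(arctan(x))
This is a 0/0 indeterminate form.

Apply L'Hôpital's rule: differentiate numerator and denominator separately.
  f(x) = asin(x)   ⇒   f'(x) = 1/sqrt(1 - x^2)
  g(x) = atan(x)   ⇒   g'(x) = 1/(x^2 + 1)
  lim(x→0) f'(x)/g'(x) = lim(x→0) (1/sqrt(1 - x^2))/(1/(x^2 + 1))
  = 1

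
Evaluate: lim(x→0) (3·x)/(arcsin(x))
This is a 0/0 indeterminate form.

Apply L'Hôpital's rule: differentiate numerator and denominator separately.
  f(x) = 3·x   ⇒   f'(x) = 3
  g(x) = asin(x)   ⇒   g'(x) = 1/sqrt(1 - x^2)
  lim(x→0) f'(x)/g'(x) = lim(x→0) (3)/(1/sqrt(1 - x^2))
  = 3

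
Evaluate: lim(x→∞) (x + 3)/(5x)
This is an ∞/∞ indeterminate form.

Apply L'Hôpital's rule: differentiate numerator and denominator separately.
  f(x) = x + 3   ⇒   f'(x) = 1
  g(x) = 5·x   ⇒   g'(x) = 5
  lim(x→∞) f'(x)/g'(x) = lim(x→∞) (1)/(5)
  = 1/5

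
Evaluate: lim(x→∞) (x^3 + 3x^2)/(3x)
This is an ∞/∞ indeterminate form.

Apply L'Hôpital's rule: differentiate numerator and denominator separately.
  f(x) = x^3 + 3·x^2   ⇒   f'(x) = 3·x^2 + 6·x
  g(x) = 3·x   ⇒   g'(x) = 3
  lim(x→∞) f'(x)/g'(x) = lim(x→∞) (3·x^2 + 6·x)/(3)
  = ∞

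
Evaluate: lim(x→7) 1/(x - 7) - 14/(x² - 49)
This is an ∞-∞ indeterminate form.

Combine fractions or rationalize to convert ∞-∞ to 0/0 form:
  lim(x→7) 1/(x - 7) - 14/(x² - 49) = 1/14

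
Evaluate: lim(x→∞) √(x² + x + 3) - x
This is an ∞-∞ indeterminate form.

Combine fractions or rationalize to convert ∞-∞ to 0/0 form:
  lim(x→∞) √(x² + x + 3) - x = 1/2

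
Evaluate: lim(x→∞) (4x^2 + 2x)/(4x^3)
This is an ∞/∞ indeterminate form.

Apply L'Hôpital's rule: differentiate numerator and denominator separately.
  f(x) = 4·x^2 + 2·x   ⇒   f'(x) = 8·x + 2
  g(x) = 4·x^3   ⇒   g'(x) = 12·x^2
  lim(x→∞) f'(x)/g'(x) = lim(x→∞) (8·x + 2)/(12·x^2)
  = 0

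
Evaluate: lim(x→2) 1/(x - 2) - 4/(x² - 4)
This is an ∞-∞ indeterminate form.

Combine fractions or rationalize to convert ∞-∞ to 0/0 form:
  lim(x→2) 1/(x - 2) - 4/(x² - 4) = 1/4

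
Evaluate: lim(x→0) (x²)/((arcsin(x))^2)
This is a 0/0 indeterminate form.

Apply L'Hôpital's rule: differentiate numerator and denominator separately.
  f(x) = x^2   ⇒   f'(x) = 2·x
  g(x) = asin(x)^2   ⇒   g'(x) = 2·asin(x)/sqrt(1 - x^2)
  lim(x→0) f'(x)/g'(x) = lim(x→0) (2·x)/(2·asin(x)/sqrt(1 - x^2))
  = 1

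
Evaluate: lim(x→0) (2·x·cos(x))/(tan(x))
This is a 0/0 indeterminate form.

Apply L'Hôpital's rule: differentiate numerator and denominator separately.
  f(x) = 2·x·cos(x)   ⇒   f'(x) = -2·x·sin(x) + 2·cos(x)
  g(x) = tan(x)   ⇒   g'(x) = tan(x)^2 + 1
  lim(x→0) f'(x)/g'(x) = lim(x→0) (-2·x·sin(x) + 2·cos(x))/(tan(x)^2 + 1)
  = 2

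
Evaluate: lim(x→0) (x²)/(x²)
This is a 0/0 indeterminate form.

Apply L'Hôpital's rule: differentiate numerator and denominator separately.
  f(x) = x^2   ⇒   f'(x) = 2·x
  g(x) = x^2   ⇒   g'(x) = 2·x
  lim(x→0) f'(x)/g'(x) = lim(x→0) (2·x)/(2·x)
  = 1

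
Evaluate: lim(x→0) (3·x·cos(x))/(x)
This is a 0/0 indeterminate form.

Apply L'Hôpital's rule: differentiate numerator and denominator separately.
  f(x) = 3·x·cos(x)   ⇒   f'(x) = -3·x·sin(x) + 3·cos(x)
  g(x) = x   ⇒   g'(x) = 1
  lim(x→0) f'(x)/g'(x) = lim(x→0) (-3·x·sin(x) + 3·cos(x))/(1)
  = 3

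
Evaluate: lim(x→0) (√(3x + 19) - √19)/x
This is a standard limit.

Factor or rationalize the expression:
  lim(x→0) (√(3x + 19) - √19)/x = 3·sqrt(19)/38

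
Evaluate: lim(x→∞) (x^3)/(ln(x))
This is an ∞/∞ indeterminate form.

Apply L'Hôpital's rule: differentiate numerator and denominator separately.
  f(x) = x^3   ⇒   f'(x) = 3·x^2
  g(x) = ln(x)   ⇒   g'(x) = 1/x
  lim(x→∞) f'(x)/g'(x) = lim(x→∞) (3·x^2)/(1/x)
  = ∞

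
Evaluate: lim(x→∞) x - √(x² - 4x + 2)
This is an ∞-∞ indeterminate form.

Combine fractions or rationalize to convert ∞-∞ to 0/0 form:
  lim(x→∞) x - √(x² - 4x + 2) = 2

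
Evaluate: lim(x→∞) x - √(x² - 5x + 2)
This is an ∞-∞ indeterminate form.

Combine fractions or rationalize to convert ∞-∞ to 0/0 form:
  lim(x→∞) x - √(x² - 5x + 2) = 5/2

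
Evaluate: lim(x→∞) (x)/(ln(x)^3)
This is an ∞/∞ indeterminate form.

Apply L'Hôpital's rule: differentiate numerator and denominator separately.
  f(x) = x   ⇒   f'(x) = 1
  g(x) = ln(x)^3   ⇒   g'(x) = 3·ln(x)^2/x
  lim(x→∞) f'(x)/g'(x) = lim(x→∞) (1)/(3·ln(x)^2/x)
  = ∞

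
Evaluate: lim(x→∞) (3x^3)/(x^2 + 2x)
This is an ∞/∞ indeterminate form.

Apply L'Hôpital's rule: differentiate numerator and denominator separately.
  f(x) = 3·x^3   ⇒   f'(x) = 9·x^2
  g(x) = x^2 + 2·x   ⇒   g'(x) = 2·x + 2
  lim(x→∞) f'(x)/g'(x) = lim(x→∞) (9·x^2)/(2·x + 2)
  = ∞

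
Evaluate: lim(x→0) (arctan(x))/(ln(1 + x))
This is a 0/0 indeterminate form.

Apply L'Hôpital's rule: differentiate numerator and denominator separately.
  f(x) = atan(x)   ⇒   f'(x) = 1/(x^2 + 1)
  g(x) = ln(x + 1)   ⇒   g'(x) = 1/(x + 1)
  lim(x→0) f'(x)/g'(x) = lim(x→0) (1/(x^2 + 1))/(1/(x + 1))
  = 1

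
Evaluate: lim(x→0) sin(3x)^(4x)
This is an exponential indeterminate form.

For exponential indeterminate forms, take the natural log:
  Let L = lim(x→0) sin(3x)^(4x)
  Then ln(L) = lim(x→0) [exponent × ln(base)]
  Evaluate using L'Hôpital or standard limits, then exponentiate.
  L = 1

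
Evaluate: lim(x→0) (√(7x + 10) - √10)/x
This is a standard limit.

Factor or rationalize the expression:
  lim(x→0) (√(7x + 10) - √10)/x = 7·sqrt(10)/20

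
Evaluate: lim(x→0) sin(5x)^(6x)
This is an exponential indeterminate form.

For exponential indeterminate forms, take the natural log:
  Let L = lim(x→0) sin(5x)^(6x)
  Then ln(L) = lim(x→0) [exponent × ln(base)]
  Evaluate using L'Hôpital or standard limits, then exponentiate.
  L = 1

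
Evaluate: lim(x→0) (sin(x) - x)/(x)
This is a 0/0 indeterminate form.

Apply L'Hôpital's rule: differentiate numerator and denominator separately.
  f(x) = -x + sin(x)   ⇒   f'(x) = cos(x) - 1
  g(x) = x   ⇒   g'(x) = 1
  lim(x→0) f'(x)/g'(x) = lim(x→0) (cos(x) - 1)/(1)
  = 0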